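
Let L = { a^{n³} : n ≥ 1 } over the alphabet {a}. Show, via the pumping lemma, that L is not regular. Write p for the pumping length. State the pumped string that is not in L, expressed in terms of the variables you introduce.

a^{p³+k}

Assume L is regular. Let p be the pumping length given by the pumping lemma.
Take w = a^{p³} ∈ L with |w| = p³ ≥ p.
Write w = xyz as guaranteed by the lemma, with |xy| ≤ p and |y| > 0.
Then y = a^k for some k with 1 ≤ k ≤ p.
Pump with i = 2: xy^2z = a^{p³+k}. Since 1 ≤ k ≤ p, p³ < p³+k ≤ p³+p < p³+3p²+3p+1 = (p+1)³, so p³+k is not a perfect cube. So xy^2z ∉ L.
This contradicts the pumping lemma, so L is not regular.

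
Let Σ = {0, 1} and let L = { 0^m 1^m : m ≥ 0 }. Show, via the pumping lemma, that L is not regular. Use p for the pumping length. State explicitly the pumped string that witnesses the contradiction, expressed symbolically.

Assume L is regular. Let p be the pumping length given by the pumping lemma.
Let w = 0^p 1^p ∈ L; note |w| = 2p ≥ p.
By the pumping lemma, w = xyz with |xy| ≤ p and |y| > 0.
Because |xy| ≤ p and w begins with p copies of 0, we have y = 0^k with 1 ≤ k ≤ p.
Pump with i = 2: xy^2z = 0^{p+k} 1^p. For this to lie in L we would need p = p+k, which forces k = 0. But k ≥ 1, so xy^2z ∉ L.
This contradicts the pumping lemma, so L is not regular.

0^{p+k} 1^p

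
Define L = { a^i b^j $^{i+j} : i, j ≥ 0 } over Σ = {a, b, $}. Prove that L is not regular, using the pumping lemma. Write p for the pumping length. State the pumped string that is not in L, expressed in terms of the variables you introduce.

Suppose for contradiction that L is regular, and let p be the pumping length.
Take w = a^p b^p $^{2p} ∈ L (with i=j=p, i+j=2p), |w| = 4p ≥ p.
Write w = xyz as guaranteed by the lemma, with |xy| ≤ p and |y| ≥ 1.
Because |xy| ≤ p and w begins with p copies of a, we have y = a^k with 1 ≤ k ≤ p.
Consider xy^2z = a^{p+k} b^p $^{2p}. Now the a- and b-counts sum to 2p+k, but the $-count is 2p ≠ 2p+k. So xy^2z ∉ L.
Contradiction. Therefore L is not regular.

a^{p+k} b^p $^{2p}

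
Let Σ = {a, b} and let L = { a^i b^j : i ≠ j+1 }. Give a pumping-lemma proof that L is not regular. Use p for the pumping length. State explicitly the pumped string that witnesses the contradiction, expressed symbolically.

Suppose for contradiction that L is regular, and let p be the pumping length.
Choose w = a^p b^{p+p!-1}. Since p ≠ (p+p!-1)+1 = p+p!, w ∈ L; and |w| ≥ p.
Write w = xyz as guaranteed by the lemma, with |xy| ≤ p and |y| ≥ 1.
The first p characters of w are a's, so xy (and hence y) consists only of a's. Write y = a^k, 1 ≤ k ≤ p.
Since 1 ≤ k ≤ p, k divides p!; set t = 1 + p!/k. Then xy^t z has p + (p!/k)·k = p + p! copies of a. Now the a-count is p+p! and (b-count)+1 = (p+p!-1)+1 = p+p!, so i ≠ j+1 fails. So xy^t z = a^{p+p!} b^{p+p!-1} ∉ L.
Contradiction. Therefore L is not regular.

a^{p+p!} b^{p+p!-1}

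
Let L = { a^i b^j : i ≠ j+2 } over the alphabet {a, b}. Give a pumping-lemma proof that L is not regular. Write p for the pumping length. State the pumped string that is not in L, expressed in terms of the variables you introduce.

a^{p+p!} b^{p+p!-2}

Toward a contradiction, assume L is regular with pumping length p.
Choose w = a^p b^{p+p!-2}. Since p ≠ (p+p!-2)+2 = p+p!, w ∈ L; and |w| ≥ p.
By the pumping lemma, w = xyz with |xy| ≤ p and |y| > 0.
The first p characters of w are a's, so xy (and hence y) consists only of a's. Write y = a^k, 1 ≤ k ≤ p.
Since 1 ≤ k ≤ p, k divides p!; set t = 1 + p!/k. Then xy^t z has p + (p!/k)·k = p + p! copies of a. Now the a-count is p+p! and (b-count)+2 = (p+p!-2)+2 = p+p!, so i ≠ j+2 fails. So xy^t z = a^{p+p!} b^{p+p!-2} ∉ L.
Contradiction. Therefore L is not regular.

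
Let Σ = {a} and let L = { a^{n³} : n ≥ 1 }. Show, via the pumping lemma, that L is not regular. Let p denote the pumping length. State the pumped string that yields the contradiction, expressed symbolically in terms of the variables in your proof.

a^{p³+k}

Toward a contradiction, assume L is regular with pumping length p.
Take w = a^{p³} ∈ L with |w| = p³ ≥ p.
The pumping lemma gives a decomposition w = xyz where |xy| ≤ p and y is nonempty.
Then y = a^k for some k with 1 ≤ k ≤ p.
Pump with i = 2: xy^2z = a^{p³+k}. Since 1 ≤ k ≤ p, p³ < p³+k ≤ p³+p < p³+3p²+3p+1 = (p+1)³, so p³+k is not a perfect cube. So xy^2z ∉ L.
Contradiction. Therefore L is not regular.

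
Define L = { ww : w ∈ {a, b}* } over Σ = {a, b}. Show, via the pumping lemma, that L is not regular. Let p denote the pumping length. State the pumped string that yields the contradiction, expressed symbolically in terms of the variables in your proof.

a^{p+k} b^p a^p b^p

Suppose for contradiction that L is regular, and let p be the pumping length.
Take w = a^p b^p a^p b^p = uu where u = a^pb^p; then w ∈ L and |w| = 4p ≥ p.
By the pumping lemma, w = xyz with |xy| ≤ p and |y| > 0.
The first p characters of w are a's, so xy (and hence y) consists only of a's. Write y = a^k, 1 ≤ k ≤ p.
Pump with i = 2: xy^2z = a^{p+k} b^p a^p b^p, of length 4p+k. Suppose this equals vv. The string starts with a and ends with b, so v does too; thus the boundary between the two copies of v is a b→a transition. There is exactly one such transition, at position 2p+k, so |v| = 2p+k and |vv| = 4p+2k ≠ 4p+k since k ≥ 1. So xy^2z ∉ L.
This is a contradiction; hence L is not regular.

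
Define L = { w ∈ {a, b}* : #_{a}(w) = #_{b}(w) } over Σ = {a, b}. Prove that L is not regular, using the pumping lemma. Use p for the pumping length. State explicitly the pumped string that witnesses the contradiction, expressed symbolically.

a^{p+k} b^p

Assume L is regular. Let p be the pumping length given by the pumping lemma.
Choose w = a^p b^p ∈ L with |w| = 2p ≥ p.
The pumping lemma gives a decomposition w = xyz where |xy| ≤ p and |y| ≥ 1.
Since the first p symbols of w are all a's and |xy| ≤ p, y lies entirely in the leading a-block: y = a^k for some k with 1 ≤ k ≤ p.
Pump with i = 2: xy^2z = a^{p+k} b^p has p+k occurrences of a but only p of b. Since k ≥ 1 the counts differ, so xy^2z ∉ L.
This contradicts the pumping lemma, so L is not regular.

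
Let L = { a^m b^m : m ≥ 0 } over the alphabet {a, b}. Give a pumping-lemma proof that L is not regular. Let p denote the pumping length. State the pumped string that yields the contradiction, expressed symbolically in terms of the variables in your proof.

a^{p+k} b^p

Assume L is regular; let p be its pumping constant.
Let w = a^p b^p ∈ L; note |w| = 2p ≥ p.
The pumping lemma gives a decomposition w = xyz where |xy| ≤ p and y is nonempty.
The first p characters of w are a's, so xy (and hence y) consists only of a's. Write y = a^k, 1 ≤ k ≤ p.
Pump with i = 2: xy^2z = a^{p+k} b^p. For this to lie in L we would need p = p+k, which forces k = 0. But k ≥ 1, so xy^2z ∉ L.
Contradiction. Therefore L is not regular.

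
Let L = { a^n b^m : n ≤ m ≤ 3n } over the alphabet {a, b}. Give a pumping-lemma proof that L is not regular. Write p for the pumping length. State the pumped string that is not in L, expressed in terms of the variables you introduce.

a^{p+k} b^p

Assume L is regular; let p be its pumping constant.
Take w = a^p b^p ∈ L (since p ≤ p ≤ 3p), with |w| = 2p ≥ p.
The pumping lemma gives a decomposition w = xyz where |xy| ≤ p and |y| ≥ 1.
Because |xy| ≤ p and w begins with p copies of a, we have y = a^k with 1 ≤ k ≤ p.
Pump with i = 2: xy^2z = a^{p+k} b^p. Now n = p+k > p = m, so the condition n ≤ m fails. Thus xy^2z ∉ L.
Contradiction. Therefore L is not regular.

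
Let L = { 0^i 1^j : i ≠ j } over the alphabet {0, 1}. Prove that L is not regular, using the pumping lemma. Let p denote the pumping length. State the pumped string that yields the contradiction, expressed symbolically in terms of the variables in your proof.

Assume L is regular. Let p be the pumping length given by the pumping lemma.
Choose w = 0^p 1^{p+p!}. Since p ≠ p+p!, w ∈ L; and |w| ≥ p.
Write w = xyz as guaranteed by the lemma, with |xy| ≤ p and y is nonempty.
Since the first p symbols of w are all 0's and |xy| ≤ p, y lies entirely in the leading 0-block: y = 0^k for some k with 1 ≤ k ≤ p.
Since 1 ≤ k ≤ p, k divides p!; set t = 1 + p!/k. Then xy^t z has p + (p!/k)·k = p + p! copies of 0. Now the 0-count equals the 1-count, so i ≠ j fails. So xy^t z = 0^{p+p!} 1^{p+p!} ∉ L.
This contradicts the pumping lemma, so L is not regular.

0^{p+p!} 1^{p+p!}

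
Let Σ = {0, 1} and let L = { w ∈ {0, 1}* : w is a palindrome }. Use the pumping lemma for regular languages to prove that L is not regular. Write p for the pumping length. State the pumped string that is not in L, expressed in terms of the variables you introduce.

0^{p+k} 1 0^p

Assume L is regular. Let p be the pumping length given by the pumping lemma.
Take w = 0^p 1 0^p, a palindrome of length 2p+1 ≥ p.
Write w = xyz as guaranteed by the lemma, with |xy| ≤ p and y is nonempty.
The first p characters of w are 0's, so xy (and hence y) consists only of 0's. Write y = 0^k, 1 ≤ k ≤ p.
Pump with i = 2: xy^2z = 0^{p+k} 1 0^p. Its reverse is 0^p 1 0^{p+k}, which differs from xy^2z since k ≥ 1. So xy^2z is not a palindrome and xy^2z ∉ L.
Contradiction. Therefore L is not regular.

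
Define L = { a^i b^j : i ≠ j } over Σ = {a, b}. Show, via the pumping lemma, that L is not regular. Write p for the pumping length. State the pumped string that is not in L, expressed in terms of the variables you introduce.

a^{p+p!} b^{p+p!}

Assume L is regular. Let p be the pumping length given by the pumping lemma.
Choose w = a^p b^{p+p!}. Since p ≠ p+p!, w ∈ L; and |w| ≥ p.
By the pumping lemma, w = xyz with |xy| ≤ p and |y| > 0.
Because |xy| ≤ p and w begins with p copies of a, we have y = a^k with 1 ≤ k ≤ p.
Since 1 ≤ k ≤ p, k divides p!; set t = 1 + p!/k. Then xy^t z has p + (p!/k)·k = p + p! copies of a. Now the a-count equals the b-count, so i ≠ j fails. So xy^t z = a^{p+p!} b^{p+p!} ∉ L.
This is a contradiction; hence L is not regular.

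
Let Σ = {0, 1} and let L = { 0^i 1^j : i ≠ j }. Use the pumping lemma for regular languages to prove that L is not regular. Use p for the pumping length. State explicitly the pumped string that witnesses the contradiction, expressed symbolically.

Assume L is regular; let p be its pumping constant.
Choose w = 0^p 1^{p+p!}. Since p ≠ p+p!, w ∈ L; and |w| ≥ p.
The pumping lemma gives a decomposition w = xyz where |xy| ≤ p and |y| > 0.
The first p characters of w are 0's, so xy (and hence y) consists only of 0's. Write y = 0^k, 1 ≤ k ≤ p.
Since 1 ≤ k ≤ p, k divides p!; set t = 1 + p!/k. Then xy^t z has p + (p!/k)·k = p + p! copies of 0. Now the 0-count equals the 1-count, so i ≠ j fails. So xy^t z = 0^{p+p!} 1^{p+p!} ∉ L.
This contradicts the pumping lemma, so L is not regular.

0^{p+p!} 1^{p+p!}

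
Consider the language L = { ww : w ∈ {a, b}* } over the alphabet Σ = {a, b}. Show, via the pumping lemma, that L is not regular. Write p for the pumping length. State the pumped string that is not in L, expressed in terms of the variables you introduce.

Toward a contradiction, assume L is regular with pumping length p.
Take w = a^p b^p a^p b^p = uu where u = a^pb^p; then w ∈ L and |w| = 4p ≥ p.
Write w = xyz as guaranteed by the lemma, with |xy| ≤ p and |y| ≥ 1.
Because |xy| ≤ p and w begins with p copies of a, we have y = a^k with 1 ≤ k ≤ p.
Pump with i = 2: xy^2z = a^{p+k} b^p a^p b^p, of length 4p+k. Suppose this equals vv. The string starts with a and ends with b, so v does too; thus the boundary between the two copies of v is a b→a transition. There is exactly one such transition, at position 2p+k, so |v| = 2p+k and |vv| = 4p+2k ≠ 4p+k since k ≥ 1. So xy^2z ∉ L.
This is a contradiction; hence L is not regular.

a^{p+k} b^p a^p b^p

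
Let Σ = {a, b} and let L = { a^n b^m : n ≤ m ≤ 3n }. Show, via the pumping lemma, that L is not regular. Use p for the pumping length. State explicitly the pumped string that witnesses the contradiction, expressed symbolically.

a^{p+k} b^p

Suppose for contradiction that L is regular, and let p be the pumping length.
Take w = a^p b^p ∈ L (since p ≤ p ≤ 3p), with |w| = 2p ≥ p.
The pumping lemma gives a decomposition w = xyz where |xy| ≤ p and |y| ≥ 1.
Since the first p symbols of w are all a's and |xy| ≤ p, y lies entirely in the leading a-block: y = a^k for some k with 1 ≤ k ≤ p.
Pump with i = 2: xy^2z = a^{p+k} b^p. Now n = p+k > p = m, so the condition n ≤ m fails. Thus xy^2z ∉ L.
This is a contradiction; hence L is not regular.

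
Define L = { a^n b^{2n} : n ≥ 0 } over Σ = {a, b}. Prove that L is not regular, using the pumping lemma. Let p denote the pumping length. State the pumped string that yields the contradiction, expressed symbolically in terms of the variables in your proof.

a^{p+k} b^{2p}

Assume L is regular; let p be its pumping constant.
Take w = a^p b^{2p}. Then w ∈ L and |w| = 3p ≥ p.
By the pumping lemma, w = xyz with |xy| ≤ p and y is nonempty.
Since the first p symbols of w are all a's and |xy| ≤ p, y lies entirely in the leading a-block: y = a^k for some k with 1 ≤ k ≤ p.
Pump with i = 2: xy^2z = a^{p+k} b^{2p}. For this to lie in L we would need 2p = 2(p+k), which forces k = 0. But k ≥ 1, so xy^2z ∉ L.
This contradicts the pumping lemma, so L is not regular.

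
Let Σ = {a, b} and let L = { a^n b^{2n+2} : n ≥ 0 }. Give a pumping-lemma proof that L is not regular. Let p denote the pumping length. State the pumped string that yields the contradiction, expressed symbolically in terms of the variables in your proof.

a^{p+k} b^{2p+2}

Assume L is regular; let p be its pumping constant.
Let w = a^p b^{2p+2} ∈ L; note |w| = 3p+2 ≥ p.
Write w = xyz as guaranteed by the lemma, with |xy| ≤ p and y is nonempty.
The first p characters of w are a's, so xy (and hence y) consists only of a's. Write y = a^k, 1 ≤ k ≤ p.
Pump with i = 2: xy^2z = a^{p+k} b^{2p+2}. For this to lie in L we would need 2p+2 = 2(p+k)+2, which forces k = 0. But k ≥ 1, so xy^2z ∉ L.
Contradiction. Therefore L is not regular.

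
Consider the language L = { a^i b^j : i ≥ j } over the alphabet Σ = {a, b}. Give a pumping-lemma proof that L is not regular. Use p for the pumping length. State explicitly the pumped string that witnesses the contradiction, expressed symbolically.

a^{p-k} b^p

Toward a contradiction, assume L is regular with pumping length p.
Choose w = a^p b^p ∈ L, with |w| = 2p ≥ p.
By the pumping lemma, w = xyz with |xy| ≤ p and |y| ≥ 1.
The first p characters of w are a's, so xy (and hence y) consists only of a's. Write y = a^k, 1 ≤ k ≤ p.
Consider xy^0z = xz = a^{p-k} b^p. Since k ≥ 1, the a-count p-k is less than p, so i ≥ j fails; thus xz ∉ L.
This contradicts the pumping lemma, so L is not regular.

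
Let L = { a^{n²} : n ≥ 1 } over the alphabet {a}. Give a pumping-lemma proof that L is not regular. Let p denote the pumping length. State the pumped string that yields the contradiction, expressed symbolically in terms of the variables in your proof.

a^{p²+k}

Suppose for contradiction that L is regular, and let p be the pumping length.
Take w = a^{p²} ∈ L with |w| = p² ≥ p.
By the pumping lemma, w = xyz with |xy| ≤ p and |y| > 0.
Then y = a^k for some k with 1 ≤ k ≤ p.
Pump with i = 2: xy^2z = a^{p²+k}. Since 1 ≤ k ≤ p, p² < p²+k ≤ p²+p < (p+1)², so p²+k lies strictly between consecutive squares and is not a perfect square. So xy^2z ∉ L.
Contradiction. Therefore L is not regular.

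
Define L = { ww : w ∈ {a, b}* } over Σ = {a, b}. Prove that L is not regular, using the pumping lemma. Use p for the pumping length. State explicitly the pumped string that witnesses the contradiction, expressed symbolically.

Suppose for contradiction that L is regular, and let p be the pumping length.
Take w = a^p b^p a^p b^p = uu where u = a^pb^p; then w ∈ L and |w| = 4p ≥ p.
Write w = xyz as guaranteed by the lemma, with |xy| ≤ p and y is nonempty.
Because |xy| ≤ p and w begins with p copies of a, we have y = a^k with 1 ≤ k ≤ p.
Pump with i = 2: xy^2z = a^{p+k} b^p a^p b^p, of length 4p+k. Suppose this equals vv. The string starts with a and ends with b, so v does too; thus the boundary between the two copies of v is a b→a transition. There is exactly one such transition, at position 2p+k, so |v| = 2p+k and |vv| = 4p+2k ≠ 4p+k since k ≥ 1. So xy^2z ∉ L.
This contradicts the pumping lemma, so L is not regular.

a^{p+k} b^p a^p b^p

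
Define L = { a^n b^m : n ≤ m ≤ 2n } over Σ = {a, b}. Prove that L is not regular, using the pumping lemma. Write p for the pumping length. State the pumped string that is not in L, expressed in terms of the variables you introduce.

Assume L is regular; let p be its pumping constant.
Take w = a^p b^p ∈ L (since p ≤ p ≤ 2p), with |w| = 2p ≥ p.
Write w = xyz as guaranteed by the lemma, with |xy| ≤ p and |y| ≥ 1.
The first p characters of w are a's, so xy (and hence y) consists only of a's. Write y = a^k, 1 ≤ k ≤ p.
Pump with i = 2: xy^2z = a^{p+k} b^p. Now n = p+k > p = m, so the condition n ≤ m fails. Thus xy^2z ∉ L.
Contradiction. Therefore L is not regular.

a^{p+k} b^p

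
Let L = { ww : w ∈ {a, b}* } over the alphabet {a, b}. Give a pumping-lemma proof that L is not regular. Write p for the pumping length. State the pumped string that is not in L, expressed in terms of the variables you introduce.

a^{p+k} b^p a^p b^p

Toward a contradiction, assume L is regular with pumping length p.
Take w = a^p b^p a^p b^p = uu where u = a^pb^p; then w ∈ L and |w| = 4p ≥ p.
The pumping lemma gives a decomposition w = xyz where |xy| ≤ p and |y| ≥ 1.
The first p characters of w are a's, so xy (and hence y) consists only of a's. Write y = a^k, 1 ≤ k ≤ p.
Pump with i = 2: xy^2z = a^{p+k} b^p a^p b^p, of length 4p+k. Suppose this equals vv. The string starts with a and ends with b, so v does too; thus the boundary between the two copies of v is a b→a transition. There is exactly one such transition, at position 2p+k, so |v| = 2p+k and |vv| = 4p+2k ≠ 4p+k since k ≥ 1. So xy^2z ∉ L.
Contradiction. Therefore L is not regular.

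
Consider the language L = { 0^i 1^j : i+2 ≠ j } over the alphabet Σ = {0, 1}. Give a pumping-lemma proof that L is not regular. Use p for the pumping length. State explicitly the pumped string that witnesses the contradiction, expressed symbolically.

Toward a contradiction, assume L is regular with pumping length p.
Choose w = 0^p 1^{p+p!+2}. Since p ≠ (p+p!+2)-2 = p+p!, w ∈ L; and |w| ≥ p.
The pumping lemma gives a decomposition w = xyz where |xy| ≤ p and y is nonempty.
Since the first p symbols of w are all 0's and |xy| ≤ p, y lies entirely in the leading 0-block: y = 0^k for some k with 1 ≤ k ≤ p.
Since 1 ≤ k ≤ p, k divides p!; set t = 1 + p!/k. Then xy^t z has p + (p!/k)·k = p + p! copies of 0. Now the 0-count is p+p! and (1-count)-2 = (p+p!+2)-2 = p+p!, so i+2 ≠ j fails. So xy^t z = 0^{p+p!} 1^{p+p!+2} ∉ L.
Contradiction. Therefore L is not regular.

0^{p+p!} 1^{p+p!+2}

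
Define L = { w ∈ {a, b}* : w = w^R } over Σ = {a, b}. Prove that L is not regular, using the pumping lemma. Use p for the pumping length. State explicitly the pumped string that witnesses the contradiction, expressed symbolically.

a^{p+k} b a^p

Assume L is regular. Let p be the pumping length given by the pumping lemma.
Take w = a^p b a^p, a palindrome of length 2p+1 ≥ p.
By the pumping lemma, w = xyz with |xy| ≤ p and |y| ≥ 1.
Since the first p symbols of w are all a's and |xy| ≤ p, y lies entirely in the leading a-block: y = a^k for some k with 1 ≤ k ≤ p.
Pump with i = 2: xy^2z = a^{p+k} b a^p. Its reverse is a^p b a^{p+k}, which differs from xy^2z since k ≥ 1. So xy^2z is not a palindrome and xy^2z ∉ L.
Contradiction. Therefore L is not regular.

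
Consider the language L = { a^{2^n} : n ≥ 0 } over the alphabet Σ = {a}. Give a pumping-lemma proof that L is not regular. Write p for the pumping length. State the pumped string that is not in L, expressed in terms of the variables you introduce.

Assume L is regular; let p be its pumping constant.
Take w = a^{2^p} ∈ L with |w| = 2^p ≥ p.
Write w = xyz as guaranteed by the lemma, with |xy| ≤ p and y is nonempty.
Then y = a^k for some k with 1 ≤ k ≤ p.
Pump with i = 2: xy^2z = a^{2^p+k}. Since 1 ≤ k ≤ p < 2^p, we have 2^p < 2^p+k < 2^{p+1}, so 2^p+k is not a power of 2. So xy^2z ∉ L.
This is a contradiction; hence L is not regular.

a^{2^p+k}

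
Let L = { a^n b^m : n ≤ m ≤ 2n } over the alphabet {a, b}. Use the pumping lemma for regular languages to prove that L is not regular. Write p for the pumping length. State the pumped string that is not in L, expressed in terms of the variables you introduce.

a^{p+k} b^p

Assume L is regular; let p be its pumping constant.
Take w = a^p b^p ∈ L (since p ≤ p ≤ 2p), with |w| = 2p ≥ p.
By the pumping lemma, w = xyz with |xy| ≤ p and y is nonempty.
Because |xy| ≤ p and w begins with p copies of a, we have y = a^k with 1 ≤ k ≤ p.
Pump with i = 2: xy^2z = a^{p+k} b^p. Now n = p+k > p = m, so the condition n ≤ m fails. Thus xy^2z ∉ L.
Contradiction. Therefore L is not regular.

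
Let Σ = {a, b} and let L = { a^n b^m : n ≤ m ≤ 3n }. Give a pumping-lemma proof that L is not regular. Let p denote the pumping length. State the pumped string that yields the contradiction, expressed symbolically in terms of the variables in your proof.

a^{p+k} b^p

Assume L is regular; let p be its pumping constant.
Take w = a^p b^p ∈ L (since p ≤ p ≤ 3p), with |w| = 2p ≥ p.
Write w = xyz as guaranteed by the lemma, with |xy| ≤ p and |y| > 0.
The first p characters of w are a's, so xy (and hence y) consists only of a's. Write y = a^k, 1 ≤ k ≤ p.
Pump with i = 2: xy^2z = a^{p+k} b^p. Now n = p+k > p = m, so the condition n ≤ m fails. Thus xy^2z ∉ L.
This is a contradiction; hence L is not regular.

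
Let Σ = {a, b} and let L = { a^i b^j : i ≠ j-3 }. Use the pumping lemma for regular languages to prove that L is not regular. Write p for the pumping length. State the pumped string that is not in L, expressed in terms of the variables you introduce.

Assume L is regular; let p be its pumping constant.
Choose w = a^p b^{p+p!+3}. Since p ≠ (p+p!+3)-3 = p+p!, w ∈ L; and |w| ≥ p.
The pumping lemma gives a decomposition w = xyz where |xy| ≤ p and |y| ≥ 1.
The first p characters of w are a's, so xy (and hence y) consists only of a's. Write y = a^k, 1 ≤ k ≤ p.
Since 1 ≤ k ≤ p, k divides p!; set t = 1 + p!/k. Then xy^t z has p + (p!/k)·k = p + p! copies of a. Now the a-count is p+p! and (b-count)-3 = (p+p!+3)-3 = p+p!, so i ≠ j-3 fails. So xy^t z = a^{p+p!} b^{p+p!+3} ∉ L.
This is a contradiction; hence L is not regular.

a^{p+p!} b^{p+p!+3}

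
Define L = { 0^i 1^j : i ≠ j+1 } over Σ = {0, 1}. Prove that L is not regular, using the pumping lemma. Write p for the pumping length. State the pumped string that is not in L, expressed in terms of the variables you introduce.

0^{p+p!} 1^{p+p!-1}

Suppose for contradiction that L is regular, and let p be the pumping length.
Choose w = 0^p 1^{p+p!-1}. Since p ≠ (p+p!-1)+1 = p+p!, w ∈ L; and |w| ≥ p.
The pumping lemma gives a decomposition w = xyz where |xy| ≤ p and y is nonempty.
Since the first p symbols of w are all 0's and |xy| ≤ p, y lies entirely in the leading 0-block: y = 0^k for some k with 1 ≤ k ≤ p.
Since 1 ≤ k ≤ p, k divides p!; set t = 1 + p!/k. Then xy^t z has p + (p!/k)·k = p + p! copies of 0. Now the 0-count is p+p! and (1-count)+1 = (p+p!-1)+1 = p+p!, so i ≠ j+1 fails. So xy^t z = 0^{p+p!} 1^{p+p!-1} ∉ L.
This contradicts the pumping lemma, so L is not regular.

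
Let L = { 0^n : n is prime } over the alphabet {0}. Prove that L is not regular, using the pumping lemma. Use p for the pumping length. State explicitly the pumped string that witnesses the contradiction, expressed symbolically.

0^{q(1+k)}

Toward a contradiction, assume L is regular with pumping length p.
Let q be a prime with q ≥ p+2 (infinitely many primes exist), and take w = 0^q ∈ L with |w| = q ≥ p.
The pumping lemma gives a decomposition w = xyz where |xy| ≤ p and |y| > 0.
Then y = 0^k for some k with 1 ≤ k ≤ p.
Since 1 ≤ k ≤ p, |xz| = q-k. Pump with i = q+1: |xy^{q+1}z| = (q-k)+(q+1)k = q+qk = q(1+k), which is composite (both factors ≥ 2). So xy^{q+1}z = 0^{q(1+k)} ∉ L.
This is a contradiction; hence L is not regular.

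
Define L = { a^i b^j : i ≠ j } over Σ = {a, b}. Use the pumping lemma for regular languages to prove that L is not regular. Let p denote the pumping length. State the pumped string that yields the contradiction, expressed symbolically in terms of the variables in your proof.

a^{p+p!} b^{p+p!}

Assume L is regular. Let p be the pumping length given by the pumping lemma.
Choose w = a^p b^{p+p!}. Since p ≠ p+p!, w ∈ L; and |w| ≥ p.
By the pumping lemma, w = xyz with |xy| ≤ p and |y| ≥ 1.
Since the first p symbols of w are all a's and |xy| ≤ p, y lies entirely in the leading a-block: y = a^k for some k with 1 ≤ k ≤ p.
Since 1 ≤ k ≤ p, k divides p!; set t = 1 + p!/k. Then xy^t z has p + (p!/k)·k = p + p! copies of a. Now the a-count equals the b-count, so i ≠ j fails. So xy^t z = a^{p+p!} b^{p+p!} ∉ L.
Contradiction. Therefore L is not regular.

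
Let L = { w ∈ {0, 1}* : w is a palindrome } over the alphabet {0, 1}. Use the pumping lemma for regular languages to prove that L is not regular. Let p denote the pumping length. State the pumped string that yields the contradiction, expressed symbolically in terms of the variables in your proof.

Assume L is regular; let p be its pumping constant.
Take w = 0^p 1 0^p, a palindrome of length 2p+1 ≥ p.
Write w = xyz as guaranteed by the lemma, with |xy| ≤ p and |y| > 0.
Because |xy| ≤ p and w begins with p copies of 0, we have y = 0^k with 1 ≤ k ≤ p.
Pump with i = 2: xy^2z = 0^{p+k} 1 0^p. Its reverse is 0^p 1 0^{p+k}, which differs from xy^2z since k ≥ 1. So xy^2z is not a palindrome and xy^2z ∉ L.
This contradicts the pumping lemma, so L is not regular.

0^{p+k} 1 0^p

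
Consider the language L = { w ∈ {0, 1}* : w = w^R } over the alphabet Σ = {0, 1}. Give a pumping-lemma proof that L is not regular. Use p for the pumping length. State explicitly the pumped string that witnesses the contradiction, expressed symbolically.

0^{p+k} 1 0^p

Assume L is regular; let p be its pumping constant.
Take w = 0^p 1 0^p, a palindrome of length 2p+1 ≥ p.
By the pumping lemma, w = xyz with |xy| ≤ p and y is nonempty.
The first p characters of w are 0's, so xy (and hence y) consists only of 0's. Write y = 0^k, 1 ≤ k ≤ p.
Pump with i = 2: xy^2z = 0^{p+k} 1 0^p. Its reverse is 0^p 1 0^{p+k}, which differs from xy^2z since k ≥ 1. So xy^2z is not a palindrome and xy^2z ∉ L.
This contradicts the pumping lemma, so L is not regular.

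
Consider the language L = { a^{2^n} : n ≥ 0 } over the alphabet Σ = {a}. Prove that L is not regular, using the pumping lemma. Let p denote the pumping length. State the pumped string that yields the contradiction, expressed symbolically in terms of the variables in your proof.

a^{2^p+k}

Assume L is regular; let p be its pumping constant.
Take w = a^{2^p} ∈ L with |w| = 2^p ≥ p.
Write w = xyz as guaranteed by the lemma, with |xy| ≤ p and |y| ≥ 1.
Then y = a^k for some k with 1 ≤ k ≤ p.
Pump with i = 2: xy^2z = a^{2^p+k}. Since 1 ≤ k ≤ p < 2^p, we have 2^p < 2^p+k < 2^{p+1}, so 2^p+k is not a power of 2. So xy^2z ∉ L.
This is a contradiction; hence L is not regular.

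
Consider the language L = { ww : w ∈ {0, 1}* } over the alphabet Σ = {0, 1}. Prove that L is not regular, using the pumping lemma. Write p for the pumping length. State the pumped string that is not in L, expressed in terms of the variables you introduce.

0^{p+k} 1^p 0^p 1^p

Assume L is regular. Let p be the pumping length given by the pumping lemma.
Take w = 0^p 1^p 0^p 1^p = uu where u = 0^p1^p; then w ∈ L and |w| = 4p ≥ p.
By the pumping lemma, w = xyz with |xy| ≤ p and y is nonempty.
The first p characters of w are 0's, so xy (and hence y) consists only of 0's. Write y = 0^k, 1 ≤ k ≤ p.
Pump with i = 2: xy^2z = 0^{p+k} 1^p 0^p 1^p, of length 4p+k. Suppose this equals vv. The string starts with 0 and ends with 1, so v does too; thus the boundary between the two copies of v is a 1→0 transition. There is exactly one such transition, at position 2p+k, so |v| = 2p+k and |vv| = 4p+2k ≠ 4p+k since k ≥ 1. So xy^2z ∉ L.
This is a contradiction; hence L is not regular.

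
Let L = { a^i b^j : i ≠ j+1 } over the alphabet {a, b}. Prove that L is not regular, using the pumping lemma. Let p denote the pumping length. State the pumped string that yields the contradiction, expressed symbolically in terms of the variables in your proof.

Toward a contradiction, assume L is regular with pumping length p.
Choose w = a^p b^{p+p!-1}. Since p ≠ (p+p!-1)+1 = p+p!, w ∈ L; and |w| ≥ p.
By the pumping lemma, w = xyz with |xy| ≤ p and |y| > 0.
The first p characters of w are a's, so xy (and hence y) consists only of a's. Write y = a^k, 1 ≤ k ≤ p.
Since 1 ≤ k ≤ p, k divides p!; set t = 1 + p!/k. Then xy^t z has p + (p!/k)·k = p + p! copies of a. Now the a-count is p+p! and (b-count)+1 = (p+p!-1)+1 = p+p!, so i ≠ j+1 fails. So xy^t z = a^{p+p!} b^{p+p!-1} ∉ L.
Contradiction. Therefore L is not regular.

a^{p+p!} b^{p+p!-1}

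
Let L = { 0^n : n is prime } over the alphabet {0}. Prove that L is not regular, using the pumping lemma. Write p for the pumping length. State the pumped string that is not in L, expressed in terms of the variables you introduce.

0^{q(1+k)}

Assume L is regular. Let p be the pumping length given by the pumping lemma.
Let q be a prime with q ≥ p+2 (infinitely many primes exist), and take w = 0^q ∈ L with |w| = q ≥ p.
The pumping lemma gives a decomposition w = xyz where |xy| ≤ p and |y| > 0.
Then y = 0^k for some k with 1 ≤ k ≤ p.
Since 1 ≤ k ≤ p, |xz| = q-k. Pump with i = q+1: |xy^{q+1}z| = (q-k)+(q+1)k = q+qk = q(1+k), which is composite (both factors ≥ 2). So xy^{q+1}z = 0^{q(1+k)} ∉ L.
This is a contradiction; hence L is not regular.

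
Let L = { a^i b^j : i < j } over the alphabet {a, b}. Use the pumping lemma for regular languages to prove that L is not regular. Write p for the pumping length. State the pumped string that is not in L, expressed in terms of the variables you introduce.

Assume L is regular. Let p be the pumping length given by the pumping lemma.
Choose w = a^p b^{p+1} ∈ L, with |w| = 2p+1 ≥ p.
Write w = xyz as guaranteed by the lemma, with |xy| ≤ p and y is nonempty.
Because |xy| ≤ p and w begins with p copies of a, we have y = a^k with 1 ≤ k ≤ p.
Consider xy^2z = a^{p+k} b^{p+1}. Since k ≥ 1, the a-count p+k is at least p+1, so i < j fails; thus xy^2z ∉ L.
Contradiction. Therefore L is not regular.

a^{p+k} b^{p+1}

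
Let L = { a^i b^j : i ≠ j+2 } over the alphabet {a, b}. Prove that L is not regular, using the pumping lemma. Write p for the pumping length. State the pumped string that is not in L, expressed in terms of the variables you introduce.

a^{p+p!} b^{p+p!-2}

Toward a contradiction, assume L is regular with pumping length p.
Choose w = a^p b^{p+p!-2}. Since p ≠ (p+p!-2)+2 = p+p!, w ∈ L; and |w| ≥ p.
Write w = xyz as guaranteed by the lemma, with |xy| ≤ p and y is nonempty.
The first p characters of w are a's, so xy (and hence y) consists only of a's. Write y = a^k, 1 ≤ k ≤ p.
Since 1 ≤ k ≤ p, k divides p!; set t = 1 + p!/k. Then xy^t z has p + (p!/k)·k = p + p! copies of a. Now the a-count is p+p! and (b-count)+2 = (p+p!-2)+2 = p+p!, so i ≠ j+2 fails. So xy^t z = a^{p+p!} b^{p+p!-2} ∉ L.
This contradicts the pumping lemma, so L is not regular.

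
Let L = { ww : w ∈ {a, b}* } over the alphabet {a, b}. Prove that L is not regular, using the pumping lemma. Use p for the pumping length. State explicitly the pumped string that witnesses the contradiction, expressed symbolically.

Toward a contradiction, assume L is regular with pumping length p.
Take w = a^p b^p a^p b^p = uu where u = a^pb^p; then w ∈ L and |w| = 4p ≥ p.
Write w = xyz as guaranteed by the lemma, with |xy| ≤ p and |y| > 0.
Because |xy| ≤ p and w begins with p copies of a, we have y = a^k with 1 ≤ k ≤ p.
Pump with i = 2: xy^2z = a^{p+k} b^p a^p b^p, of length 4p+k. Suppose this equals vv. The string starts with a and ends with b, so v does too; thus the boundary between the two copies of v is a b→a transition. There is exactly one such transition, at position 2p+k, so |v| = 2p+k and |vv| = 4p+2k ≠ 4p+k since k ≥ 1. So xy^2z ∉ L.
Contradiction. Therefore L is not regular.

a^{p+k} b^p a^p b^p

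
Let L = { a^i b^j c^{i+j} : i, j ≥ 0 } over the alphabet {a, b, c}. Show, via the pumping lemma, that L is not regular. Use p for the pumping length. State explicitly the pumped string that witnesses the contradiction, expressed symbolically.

Toward a contradiction, assume L is regular with pumping length p.
Take w = a^p b^p c^{2p} ∈ L (with i=j=p, i+j=2p), |w| = 4p ≥ p.
Write w = xyz as guaranteed by the lemma, with |xy| ≤ p and |y| > 0.
Since the first p symbols of w are all a's and |xy| ≤ p, y lies entirely in the leading a-block: y = a^k for some k with 1 ≤ k ≤ p.
Consider xy^2z = a^{p+k} b^p c^{2p}. Now the a- and b-counts sum to 2p+k, but the c-count is 2p ≠ 2p+k. So xy^2z ∉ L.
Contradiction. Therefore L is not regular.

a^{p+k} b^p c^{2p}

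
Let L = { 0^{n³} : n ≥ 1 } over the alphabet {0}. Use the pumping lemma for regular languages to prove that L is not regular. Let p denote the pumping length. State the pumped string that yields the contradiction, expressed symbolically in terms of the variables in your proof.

0^{p³+k}

Assume L is regular; let p be its pumping constant.
Take w = 0^{p³} ∈ L with |w| = p³ ≥ p.
By the pumping lemma, w = xyz with |xy| ≤ p and |y| > 0.
Then y = 0^k for some k with 1 ≤ k ≤ p.
Pump with i = 2: xy^2z = 0^{p³+k}. Since 1 ≤ k ≤ p, p³ < p³+k ≤ p³+p < p³+3p²+3p+1 = (p+1)³, so p³+k is not a perfect cube. So xy^2z ∉ L.
Contradiction. Therefore L is not regular.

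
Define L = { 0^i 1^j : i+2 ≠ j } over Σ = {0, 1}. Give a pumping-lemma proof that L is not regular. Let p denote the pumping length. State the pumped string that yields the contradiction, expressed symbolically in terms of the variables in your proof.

Toward a contradiction, assume L is regular with pumping length p.
Choose w = 0^p 1^{p+p!+2}. Since p ≠ (p+p!+2)-2 = p+p!, w ∈ L; and |w| ≥ p.
By the pumping lemma, w = xyz with |xy| ≤ p and |y| ≥ 1.
The first p characters of w are 0's, so xy (and hence y) consists only of 0's. Write y = 0^k, 1 ≤ k ≤ p.
Since 1 ≤ k ≤ p, k divides p!; set t = 1 + p!/k. Then xy^t z has p + (p!/k)·k = p + p! copies of 0. Now the 0-count is p+p! and (1-count)-2 = (p+p!+2)-2 = p+p!, so i+2 ≠ j fails. So xy^t z = 0^{p+p!} 1^{p+p!+2} ∉ L.
This is a contradiction; hence L is not regular.

0^{p+p!} 1^{p+p!+2}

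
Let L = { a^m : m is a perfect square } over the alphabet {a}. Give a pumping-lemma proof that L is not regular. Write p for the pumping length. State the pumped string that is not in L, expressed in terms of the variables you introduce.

a^{p²+k}

Assume L is regular; let p be its pumping constant.
Take w = a^{p²} ∈ L with |w| = p² ≥ p.
The pumping lemma gives a decomposition w = xyz where |xy| ≤ p and y is nonempty.
Then y = a^k for some k with 1 ≤ k ≤ p.
Pump with i = 2: xy^2z = a^{p²+k}. Since 1 ≤ k ≤ p, p² < p²+k ≤ p²+p < (p+1)², so p²+k lies strictly between consecutive squares and is not a perfect square. So xy^2z ∉ L.
This is a contradiction; hence L is not regular.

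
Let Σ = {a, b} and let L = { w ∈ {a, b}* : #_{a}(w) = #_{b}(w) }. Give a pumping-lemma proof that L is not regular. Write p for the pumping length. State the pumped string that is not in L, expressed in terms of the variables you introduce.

a^{p+k} b^p

Assume L is regular; let p be its pumping constant.
Choose w = a^p b^p ∈ L with |w| = 2p ≥ p.
Write w = xyz as guaranteed by the lemma, with |xy| ≤ p and |y| > 0.
Because |xy| ≤ p and w begins with p copies of a, we have y = a^k with 1 ≤ k ≤ p.
Pump with i = 2: xy^2z = a^{p+k} b^p has p+k occurrences of a but only p of b. Since k ≥ 1 the counts differ, so xy^2z ∉ L.
Contradiction. Therefore L is not regular.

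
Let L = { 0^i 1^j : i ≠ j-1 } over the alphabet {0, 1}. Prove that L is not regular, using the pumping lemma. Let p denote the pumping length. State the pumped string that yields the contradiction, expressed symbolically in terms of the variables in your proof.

0^{p+p!} 1^{p+p!+1}

Assume L is regular; let p be its pumping constant.
Choose w = 0^p 1^{p+p!+1}. Since p ≠ (p+p!+1)-1 = p+p!, w ∈ L; and |w| ≥ p.
By the pumping lemma, w = xyz with |xy| ≤ p and y is nonempty.
Since the first p symbols of w are all 0's and |xy| ≤ p, y lies entirely in the leading 0-block: y = 0^k for some k with 1 ≤ k ≤ p.
Since 1 ≤ k ≤ p, k divides p!; set t = 1 + p!/k. Then xy^t z has p + (p!/k)·k = p + p! copies of 0. Now the 0-count is p+p! and (1-count)-1 = (p+p!+1)-1 = p+p!, so i ≠ j-1 fails. So xy^t z = 0^{p+p!} 1^{p+p!+1} ∉ L.
This contradicts the pumping lemma, so L is not regular.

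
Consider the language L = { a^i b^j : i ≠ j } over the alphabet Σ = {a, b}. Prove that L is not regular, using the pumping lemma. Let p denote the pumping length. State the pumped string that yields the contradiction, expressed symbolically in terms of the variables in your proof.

a^{p+p!} b^{p+p!}

Toward a contradiction, assume L is regular with pumping length p.
Choose w = a^p b^{p+p!}. Since p ≠ p+p!, w ∈ L; and |w| ≥ p.
Write w = xyz as guaranteed by the lemma, with |xy| ≤ p and |y| ≥ 1.
The first p characters of w are a's, so xy (and hence y) consists only of a's. Write y = a^k, 1 ≤ k ≤ p.
Since 1 ≤ k ≤ p, k divides p!; set t = 1 + p!/k. Then xy^t z has p + (p!/k)·k = p + p! copies of a. Now the a-count equals the b-count, so i ≠ j fails. So xy^t z = a^{p+p!} b^{p+p!} ∉ L.
This contradicts the pumping lemma, so L is not regular.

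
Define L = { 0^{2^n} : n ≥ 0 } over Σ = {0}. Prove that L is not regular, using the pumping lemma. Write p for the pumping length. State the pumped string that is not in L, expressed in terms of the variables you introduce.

0^{2^p+k}

Assume L is regular; let p be its pumping constant.
Take w = 0^{2^p} ∈ L with |w| = 2^p ≥ p.
Write w = xyz as guaranteed by the lemma, with |xy| ≤ p and |y| ≥ 1.
Then y = 0^k for some k with 1 ≤ k ≤ p.
Pump with i = 2: xy^2z = 0^{2^p+k}. Since 1 ≤ k ≤ p < 2^p, we have 2^p < 2^p+k < 2^{p+1}, so 2^p+k is not a power of 2. So xy^2z ∉ L.
Contradiction. Therefore L is not regular.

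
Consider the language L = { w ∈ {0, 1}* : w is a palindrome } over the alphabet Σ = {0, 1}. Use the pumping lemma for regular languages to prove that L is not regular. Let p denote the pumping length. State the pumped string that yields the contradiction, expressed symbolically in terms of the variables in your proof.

Suppose for contradiction that L is regular, and let p be the pumping length.
Take w = 0^p 1 0^p, a palindrome of length 2p+1 ≥ p.
The pumping lemma gives a decomposition w = xyz where |xy| ≤ p and y is nonempty.
The first p characters of w are 0's, so xy (and hence y) consists only of 0's. Write y = 0^k, 1 ≤ k ≤ p.
Pump with i = 2: xy^2z = 0^{p+k} 1 0^p. Its reverse is 0^p 1 0^{p+k}, which differs from xy^2z since k ≥ 1. So xy^2z is not a palindrome and xy^2z ∉ L.
Contradiction. Therefore L is not regular.

0^{p+k} 1 0^p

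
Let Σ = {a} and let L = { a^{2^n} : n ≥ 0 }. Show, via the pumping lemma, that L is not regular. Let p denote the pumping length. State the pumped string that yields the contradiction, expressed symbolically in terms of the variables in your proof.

a^{2^p+k}

Suppose for contradiction that L is regular, and let p be the pumping length.
Take w = a^{2^p} ∈ L with |w| = 2^p ≥ p.
The pumping lemma gives a decomposition w = xyz where |xy| ≤ p and |y| > 0.
Then y = a^k for some k with 1 ≤ k ≤ p.
Pump with i = 2: xy^2z = a^{2^p+k}. Since 1 ≤ k ≤ p < 2^p, we have 2^p < 2^p+k < 2^{p+1}, so 2^p+k is not a power of 2. So xy^2z ∉ L.
This is a contradiction; hence L is not regular.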